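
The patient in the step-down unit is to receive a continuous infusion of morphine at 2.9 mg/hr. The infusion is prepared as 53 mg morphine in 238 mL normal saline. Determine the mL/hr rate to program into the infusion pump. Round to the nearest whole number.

13 mL/hr

Concentration = 53 mg ÷ 238 mL = 0.2226891 mg/mL
Rate = 2.9 mg/hr ÷ 0.2226891 mg/mL = 13.02264 mL/hr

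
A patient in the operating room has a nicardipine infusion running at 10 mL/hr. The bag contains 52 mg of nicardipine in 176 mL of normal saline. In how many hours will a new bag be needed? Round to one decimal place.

Duration = 176 mL ÷ 10 mL/hr = 17.6 hr

17.6 hours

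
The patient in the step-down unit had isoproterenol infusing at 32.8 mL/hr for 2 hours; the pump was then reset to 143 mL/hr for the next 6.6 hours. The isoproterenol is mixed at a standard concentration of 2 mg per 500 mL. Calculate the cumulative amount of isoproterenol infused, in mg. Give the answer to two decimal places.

Concentration = 2 mg ÷ 500 mL = 0.004 mg/mL
Stage 1: 32.8 mL/hr × 2 hr = 65.6 mL → 65.6 mL × 0.004 mg/mL = 0.2624 mg
Stage 2: 143 mL/hr × 6.6 hr = 943.8 mL → 943.8 mL × 0.004 mg/mL = 3.7752 mg
Total = 0.2624 + 3.7752 = 4.0376 mg

4.04 mg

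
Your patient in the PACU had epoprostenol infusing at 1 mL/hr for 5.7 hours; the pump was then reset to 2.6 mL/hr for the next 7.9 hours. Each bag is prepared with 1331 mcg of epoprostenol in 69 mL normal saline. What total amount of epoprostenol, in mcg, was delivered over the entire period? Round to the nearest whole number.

Concentration = 1331 mcg ÷ 69 mL = 19.28986 mcg/mL
Stage 1: 1 mL/hr × 5.7 hr = 5.7 mL → 5.7 mL × 19.28986 mcg/mL = 109.9522 mcg
Stage 2: 2.6 mL/hr × 7.9 hr = 20.54 mL → 20.54 mL × 19.28986 mcg/mL = 396.2136 mcg
Total = 109.9522 + 396.2136 = 506.1658 mcg

506 mcg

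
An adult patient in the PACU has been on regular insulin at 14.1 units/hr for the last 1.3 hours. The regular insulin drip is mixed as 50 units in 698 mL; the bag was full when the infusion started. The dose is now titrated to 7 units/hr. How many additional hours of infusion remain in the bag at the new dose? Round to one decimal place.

4.5 hours

Initial rate:
Concentration = 50 units ÷ 698 mL = 0.07163324 units/mL
Rate = 14.1 units/hr ÷ 0.07163324 units/mL = 196.836 mL/hr
Volume infused so far = 196.836 mL/hr × 1.3 hr = 255.8868 mL
Volume remaining = 698 − 255.8868 = 442.1132 mL
New rate:
Rate = 7 units/hr ÷ 0.07163324 units/mL = 97.72 mL/hr
Time remaining = 442.1132 mL ÷ 97.72 mL/hr = 4.524286 hr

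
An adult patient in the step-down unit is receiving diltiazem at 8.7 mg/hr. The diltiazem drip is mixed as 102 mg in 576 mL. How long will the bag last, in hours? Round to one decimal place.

11.7 hours

Concentration = 102 mg ÷ 576 mL = 0.1770833 mg/mL
Rate = 8.7 mg/hr ÷ 0.1770833 mg/mL = 49.12941 mL/hr
Duration = 576 mL ÷ 49.12941 mL/hr = 11.72414 hr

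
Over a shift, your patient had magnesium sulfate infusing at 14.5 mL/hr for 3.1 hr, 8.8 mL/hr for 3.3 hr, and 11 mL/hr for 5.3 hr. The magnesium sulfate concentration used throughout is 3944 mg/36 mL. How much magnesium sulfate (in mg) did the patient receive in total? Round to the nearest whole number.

Concentration = 3944 mg ÷ 36 mL = 109.5556 mg/mL
Stage 1: 14.5 mL/hr × 3.1 hr = 44.95 mL → 44.95 mL × 109.5556 mg/mL = 4924.522 mg
Stage 2: 8.8 mL/hr × 3.3 hr = 29.04 mL → 29.04 mL × 109.5556 mg/mL = 3181.493 mg
Stage 3: 11 mL/hr × 5.3 hr = 58.3 mL → 58.3 mL × 109.5556 mg/mL = 6387.089 mg
Total = 4924.522 + 3181.493 + 6387.089 = 14493.1 mg

14493 mg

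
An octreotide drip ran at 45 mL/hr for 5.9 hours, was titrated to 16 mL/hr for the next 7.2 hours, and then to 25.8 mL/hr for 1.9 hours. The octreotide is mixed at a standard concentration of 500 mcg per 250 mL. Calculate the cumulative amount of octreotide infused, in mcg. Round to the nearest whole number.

Concentration = 500 mcg ÷ 250 mL = 2 mcg/mL
Stage 1: 45 mL/hr × 5.9 hr = 265.5 mL → 265.5 mL × 2 mcg/mL = 531 mcg
Stage 2: 16 mL/hr × 7.2 hr = 115.2 mL → 115.2 mL × 2 mcg/mL = 230.4 mcg
Stage 3: 25.8 mL/hr × 1.9 hr = 49.02 mL → 49.02 mL × 2 mcg/mL = 98.04 mcg
Total = 531 + 230.4 + 98.04 = 859.44 mcg

859 mcg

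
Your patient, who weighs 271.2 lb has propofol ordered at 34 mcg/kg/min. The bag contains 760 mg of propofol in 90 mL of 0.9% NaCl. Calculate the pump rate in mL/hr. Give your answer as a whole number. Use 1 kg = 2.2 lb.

30 mL/hr

Weight = 271.2 lb ÷ 2.2 lb/kg = 123.2727 kg
Dose = 34 mcg/kg/min × 123.2727 kg = 4191.273 mcg/min
4191.273 mcg/min × 60 min/hr = 251476.4 mcg/hr
Concentration = 760 mg ÷ 90 mL = 8.444444 mg/mL = 8444.444 mcg/mL
Rate = 251476.4 mcg/hr ÷ 8444.444 mcg/mL = 29.7801 mL/hr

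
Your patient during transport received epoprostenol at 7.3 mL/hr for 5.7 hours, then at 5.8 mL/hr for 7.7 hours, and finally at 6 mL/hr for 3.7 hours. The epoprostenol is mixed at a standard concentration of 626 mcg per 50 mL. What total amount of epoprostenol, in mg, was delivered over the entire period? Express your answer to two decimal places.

Concentration = 626 mcg ÷ 50 mL = 12.52 mcg/mL
Stage 1: 7.3 mL/hr × 5.7 hr = 41.61 mL → 41.61 mL × 12.52 mcg/mL = 520.9572 mcg
Stage 2: 5.8 mL/hr × 7.7 hr = 44.66 mL → 44.66 mL × 12.52 mcg/mL = 559.1432 mcg
Stage 3: 6 mL/hr × 3.7 hr = 22.2 mL → 22.2 mL × 12.52 mcg/mL = 277.944 mcg
Total = 520.9572 + 559.1432 + 277.944 = 1358.044 mcg = 1.358044 mg

1.36 mg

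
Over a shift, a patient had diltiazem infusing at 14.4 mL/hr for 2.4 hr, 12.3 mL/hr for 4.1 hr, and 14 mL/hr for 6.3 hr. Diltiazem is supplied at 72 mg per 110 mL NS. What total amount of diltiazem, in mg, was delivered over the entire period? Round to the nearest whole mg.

113 mg

Concentration = 72 mg ÷ 110 mL = 0.6545455 mg/mL
Stage 1: 14.4 mL/hr × 2.4 hr = 34.56 mL → 34.56 mL × 0.6545455 mg/mL = 22.62109 mg
Stage 2: 12.3 mL/hr × 4.1 hr = 50.43 mL → 50.43 mL × 0.6545455 mg/mL = 33.00873 mg
Stage 3: 14 mL/hr × 6.3 hr = 88.2 mL → 88.2 mL × 0.6545455 mg/mL = 57.73091 mg
Total = 22.62109 + 33.00873 + 57.73091 = 113.3607 mg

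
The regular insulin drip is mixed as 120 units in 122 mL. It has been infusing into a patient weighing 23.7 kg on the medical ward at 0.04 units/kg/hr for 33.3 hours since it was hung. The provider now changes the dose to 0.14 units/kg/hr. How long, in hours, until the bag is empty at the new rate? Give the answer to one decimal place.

26.7 hours

Initial rate:
Dose = 0.04 units/kg/hr × 23.7 kg = 0.948 units/hr
Concentration = 120 units ÷ 122 mL = 0.9836066 units/mL
Rate = 0.948 units/hr ÷ 0.9836066 units/mL = 0.9638 mL/hr
Volume infused so far = 0.9638 mL/hr × 33.3 hr = 32.09454 mL
Volume remaining = 122 − 32.09454 = 89.90546 mL
New rate:
Dose = 0.14 units/kg/hr × 23.7 kg = 3.318 units/hr
Rate = 3.318 units/hr ÷ 0.9836066 units/mL = 3.3733 mL/hr
Time remaining = 89.90546 mL ÷ 3.3733 mL/hr = 26.65208 hr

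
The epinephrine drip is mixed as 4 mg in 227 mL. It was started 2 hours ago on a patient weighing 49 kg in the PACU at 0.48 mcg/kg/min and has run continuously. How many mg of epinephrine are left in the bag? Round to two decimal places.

1.18 mg

Dose = 0.48 mcg/kg/min × 49 kg = 23.52 mcg/min
23.52 mcg/min × 60 min/hr = 1411.2 mcg/hr
Concentration = 4 mg ÷ 227 mL = 0.01762115 mg/mL = 17.62115 mcg/mL
Rate = 1411.2 mcg/hr ÷ 17.62115 mcg/mL = 80.0856 mL/hr
Volume infused = 80.0856 mL/hr × 2 hr = 160.1712 mL
Volume remaining = 227 − 160.1712 = 66.8288 mL
Drug remaining = 66.8288 mL × 17.62115 mcg/mL = 1177.6 mcg = 1.1776 mg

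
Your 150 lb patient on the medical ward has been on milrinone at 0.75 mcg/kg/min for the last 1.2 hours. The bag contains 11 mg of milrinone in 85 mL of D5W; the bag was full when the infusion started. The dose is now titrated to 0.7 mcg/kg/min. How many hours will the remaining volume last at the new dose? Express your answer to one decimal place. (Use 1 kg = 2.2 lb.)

2.6 hours

Initial rate:
Weight = 150 lb ÷ 2.2 lb/kg = 68.18182 kg
Dose = 0.75 mcg/kg/min × 68.18182 kg = 51.13636 mcg/min
51.13636 mcg/min × 60 min/hr = 3068.182 mcg/hr
Concentration = 11 mg ÷ 85 mL = 0.1294118 mg/mL = 129.4118 mcg/mL
Rate = 3068.182 mcg/hr ÷ 129.4118 mcg/mL = 23.70868 mL/hr
Volume infused so far = 23.70868 mL/hr × 1.2 hr = 28.45041 mL
Volume remaining = 85 − 28.45041 = 56.54959 mL
New rate:
Dose = 0.7 mcg/kg/min × 68.18182 kg = 47.72727 mcg/min
47.72727 mcg/min × 60 min/hr = 2863.636 mcg/hr
Rate = 2863.636 mcg/hr ÷ 129.4118 mcg/mL = 22.1281 mL/hr
Time remaining = 56.54959 mL ÷ 22.1281 mL/hr = 2.555556 hr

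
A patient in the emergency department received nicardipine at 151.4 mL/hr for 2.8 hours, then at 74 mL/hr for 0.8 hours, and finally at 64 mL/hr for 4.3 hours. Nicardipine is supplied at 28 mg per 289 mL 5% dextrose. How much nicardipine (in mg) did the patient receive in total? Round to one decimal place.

Concentration = 28 mg ÷ 289 mL = 0.09688581 mg/mL
Stage 1: 151.4 mL/hr × 2.8 hr = 423.92 mL → 423.92 mL × 0.09688581 mg/mL = 41.07183 mg
Stage 2: 74 mL/hr × 0.8 hr = 59.2 mL → 59.2 mL × 0.09688581 mg/mL = 5.73564 mg
Stage 3: 64 mL/hr × 4.3 hr = 275.2 mL → 275.2 mL × 0.09688581 mg/mL = 26.66298 mg
Total = 41.07183 + 5.73564 + 26.66298 = 73.47045 mg

73.5 mg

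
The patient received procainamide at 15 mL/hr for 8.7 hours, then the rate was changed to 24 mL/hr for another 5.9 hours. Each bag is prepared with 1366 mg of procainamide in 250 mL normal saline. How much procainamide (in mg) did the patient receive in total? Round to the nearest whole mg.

Concentration = 1366 mg ÷ 250 mL = 5.464 mg/mL
Stage 1: 15 mL/hr × 8.7 hr = 130.5 mL → 130.5 mL × 5.464 mg/mL = 713.052 mg
Stage 2: 24 mL/hr × 5.9 hr = 141.6 mL → 141.6 mL × 5.464 mg/mL = 773.7024 mg
Total = 713.052 + 773.7024 = 1486.754 mg

1487 mg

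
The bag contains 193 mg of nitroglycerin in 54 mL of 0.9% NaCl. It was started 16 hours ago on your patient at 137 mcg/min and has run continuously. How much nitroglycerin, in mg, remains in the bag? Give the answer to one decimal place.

61.5 mg

137 mcg/min × 60 min/hr = 8220 mcg/hr
Concentration = 193 mg ÷ 54 mL = 3.574074 mg/mL = 3574.074 mcg/mL
Rate = 8220 mcg/hr ÷ 3574.074 mcg/mL = 2.299896 mL/hr
Volume infused = 2.299896 mL/hr × 16 hr = 36.79834 mL
Volume remaining = 54 − 36.79834 = 17.20166 mL
Drug remaining = 17.20166 mL × 3574.074 mcg/mL = 61480 mcg = 61.48 mg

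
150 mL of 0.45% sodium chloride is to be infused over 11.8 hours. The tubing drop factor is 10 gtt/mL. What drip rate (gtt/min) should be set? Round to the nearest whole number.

2 gtt/min

150 mL ÷ (11.8 hr × 60 = 708 min) = 0.2118644 mL/min
0.2118644 mL/min × 10 gtt/mL = 2.118644 gtt/min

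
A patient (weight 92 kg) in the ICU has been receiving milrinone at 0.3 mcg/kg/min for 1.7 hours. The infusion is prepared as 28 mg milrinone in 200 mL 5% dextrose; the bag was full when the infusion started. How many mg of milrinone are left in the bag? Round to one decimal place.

Dose = 0.3 mcg/kg/min × 92 kg = 27.6 mcg/min
27.6 mcg/min × 60 min/hr = 1656 mcg/hr
Concentration = 28 mg ÷ 200 mL = 0.14 mg/mL = 140 mcg/mL
Rate = 1656 mcg/hr ÷ 140 mcg/mL = 11.82857 mL/hr
Volume infused = 11.82857 mL/hr × 1.7 hr = 20.10857 mL
Volume remaining = 200 − 20.10857 = 179.8914 mL
Drug remaining = 179.8914 mL × 140 mcg/mL = 25184.8 mcg = 25.1848 mg

25.2 mg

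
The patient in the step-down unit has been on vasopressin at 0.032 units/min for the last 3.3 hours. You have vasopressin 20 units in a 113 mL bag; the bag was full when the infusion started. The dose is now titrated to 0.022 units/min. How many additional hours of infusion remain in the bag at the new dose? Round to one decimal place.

10.4 hours

Initial rate:
0.032 units/min × 60 min/hr = 1.92 units/hr
Concentration = 20 units ÷ 113 mL = 0.1769912 units/mL
Rate = 1.92 units/hr ÷ 0.1769912 units/mL = 10.848 mL/hr
Volume infused so far = 10.848 mL/hr × 3.3 hr = 35.7984 mL
Volume remaining = 113 − 35.7984 = 77.2016 mL
New rate:
0.022 units/min × 60 min/hr = 1.32 units/hr
Rate = 1.32 units/hr ÷ 0.1769912 units/mL = 7.458 mL/hr
Time remaining = 77.2016 mL ÷ 7.458 mL/hr = 10.35152 hr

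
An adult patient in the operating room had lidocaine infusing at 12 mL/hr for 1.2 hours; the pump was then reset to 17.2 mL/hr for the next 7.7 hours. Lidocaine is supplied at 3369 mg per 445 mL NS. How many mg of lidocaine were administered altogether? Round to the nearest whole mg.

Concentration = 3369 mg ÷ 445 mL = 7.570787 mg/mL
Stage 1: 12 mL/hr × 1.2 hr = 14.4 mL → 14.4 mL × 7.570787 mg/mL = 109.0193 mg
Stage 2: 17.2 mL/hr × 7.7 hr = 132.44 mL → 132.44 mL × 7.570787 mg/mL = 1002.675 mg
Total = 109.0193 + 1002.675 = 1111.694 mg

1112 mg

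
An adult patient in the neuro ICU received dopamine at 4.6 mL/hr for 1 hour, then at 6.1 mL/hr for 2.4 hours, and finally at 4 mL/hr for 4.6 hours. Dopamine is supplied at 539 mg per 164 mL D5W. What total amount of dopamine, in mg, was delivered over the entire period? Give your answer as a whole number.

Concentration = 539 mg ÷ 164 mL = 3.286585 mg/mL
Stage 1: 4.6 mL/hr × 1 hr = 4.6 mL → 4.6 mL × 3.286585 mg/mL = 15.11829 mg
Stage 2: 6.1 mL/hr × 2.4 hr = 14.64 mL → 14.64 mL × 3.286585 mg/mL = 48.11561 mg
Stage 3: 4 mL/hr × 4.6 hr = 18.4 mL → 18.4 mL × 3.286585 mg/mL = 60.47317 mg
Total = 15.11829 + 48.11561 + 60.47317 = 123.7071 mg

124 mg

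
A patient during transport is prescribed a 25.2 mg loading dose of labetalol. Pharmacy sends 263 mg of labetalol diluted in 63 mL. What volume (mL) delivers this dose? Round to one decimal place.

Concentration = 263 mg ÷ 63 mL = 4.174603 mg/mL
Volume = 25.2 mg ÷ 4.174603 mg/mL = 6.036502 mL

6.0 mL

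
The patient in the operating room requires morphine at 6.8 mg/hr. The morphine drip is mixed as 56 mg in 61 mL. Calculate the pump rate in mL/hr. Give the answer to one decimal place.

Concentration = 56 mg ÷ 61 mL = 0.9180328 mg/mL
Rate = 6.8 mg/hr ÷ 0.9180328 mg/mL = 7.407143 mL/hr

7.4 mL/hr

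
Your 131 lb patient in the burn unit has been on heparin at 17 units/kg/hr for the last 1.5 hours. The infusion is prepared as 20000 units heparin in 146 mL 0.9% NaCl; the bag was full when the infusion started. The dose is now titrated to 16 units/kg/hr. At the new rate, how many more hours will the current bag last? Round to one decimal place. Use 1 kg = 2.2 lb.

Initial rate:
Weight = 131 lb ÷ 2.2 lb/kg = 59.54545 kg
Dose = 17 units/kg/hr × 59.54545 kg = 1012.273 units/hr
Concentration = 20000 units ÷ 146 mL = 136.9863 units/mL
Rate = 1012.273 units/hr ÷ 136.9863 units/mL = 7.389591 mL/hr
Volume infused so far = 7.389591 mL/hr × 1.5 hr = 11.08439 mL
Volume remaining = 146 − 11.08439 = 134.9156 mL
New rate:
Dose = 16 units/kg/hr × 59.54545 kg = 952.7273 units/hr
Rate = 952.7273 units/hr ÷ 136.9863 units/mL = 6.954909 mL/hr
Time remaining = 134.9156 mL ÷ 6.954909 mL/hr = 19.39862 hr

19.4 hours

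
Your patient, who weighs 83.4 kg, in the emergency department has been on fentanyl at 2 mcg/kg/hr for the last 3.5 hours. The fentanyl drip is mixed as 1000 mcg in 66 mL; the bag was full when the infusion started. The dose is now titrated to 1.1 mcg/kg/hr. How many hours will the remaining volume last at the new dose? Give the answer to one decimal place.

4.5 hours

Initial rate:
Dose = 2 mcg/kg/hr × 83.4 kg = 166.8 mcg/hr
Concentration = 1000 mcg ÷ 66 mL = 15.15152 mcg/mL
Rate = 166.8 mcg/hr ÷ 15.15152 mcg/mL = 11.0088 mL/hr
Volume infused so far = 11.0088 mL/hr × 3.5 hr = 38.5308 mL
Volume remaining = 66 − 38.5308 = 27.4692 mL
New rate:
Dose = 1.1 mcg/kg/hr × 83.4 kg = 91.74 mcg/hr
Rate = 91.74 mcg/hr ÷ 15.15152 mcg/mL = 6.05484 mL/hr
Time remaining = 27.4692 mL ÷ 6.05484 mL/hr = 4.536734 hr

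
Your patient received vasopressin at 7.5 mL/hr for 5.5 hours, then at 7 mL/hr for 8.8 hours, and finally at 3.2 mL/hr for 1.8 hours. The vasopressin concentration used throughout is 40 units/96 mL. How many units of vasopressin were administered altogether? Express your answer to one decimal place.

45.3 units

Concentration = 40 units ÷ 96 mL = 0.4166667 units/mL
Stage 1: 7.5 mL/hr × 5.5 hr = 41.25 mL → 41.25 mL × 0.4166667 units/mL = 17.1875 units
Stage 2: 7 mL/hr × 8.8 hr = 61.6 mL → 61.6 mL × 0.4166667 units/mL = 25.66667 units
Stage 3: 3.2 mL/hr × 1.8 hr = 5.76 mL → 5.76 mL × 0.4166667 units/mL = 2.4 units
Total = 17.1875 + 25.66667 + 2.4 = 45.25417 units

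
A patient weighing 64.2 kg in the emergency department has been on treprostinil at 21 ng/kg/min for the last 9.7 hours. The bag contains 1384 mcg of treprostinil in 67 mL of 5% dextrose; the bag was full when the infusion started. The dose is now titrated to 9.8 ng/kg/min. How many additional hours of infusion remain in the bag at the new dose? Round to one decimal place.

Initial rate:
Dose = 21 ng/kg/min × 64.2 kg = 1348.2 ng/min
1348.2 ng/min × 60 min/hr = 80892 ng/hr
Concentration = 1384 mcg ÷ 67 mL = 20.65672 mcg/mL = 20656.72 ng/mL
Rate = 80892 ng/hr ÷ 20656.72 ng/mL = 3.916014 mL/hr
Volume infused so far = 3.916014 mL/hr × 9.7 hr = 37.98534 mL
Volume remaining = 67 − 37.98534 = 29.01466 mL
New rate:
Dose = 9.8 ng/kg/min × 64.2 kg = 629.16 ng/min
629.16 ng/min × 60 min/hr = 37749.6 ng/hr
Rate = 37749.6 ng/hr ÷ 20656.72 ng/mL = 1.827473 mL/hr
Time remaining = 29.01466 mL ÷ 1.827473 mL/hr = 15.87693 hr

15.9 hours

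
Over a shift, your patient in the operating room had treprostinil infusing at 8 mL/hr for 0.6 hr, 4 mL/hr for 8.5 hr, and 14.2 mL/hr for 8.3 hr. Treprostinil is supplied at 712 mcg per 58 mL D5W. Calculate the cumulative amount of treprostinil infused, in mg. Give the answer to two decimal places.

Concentration = 712 mcg ÷ 58 mL = 12.27586 mcg/mL
Stage 1: 8 mL/hr × 0.6 hr = 4.8 mL → 4.8 mL × 12.27586 mcg/mL = 58.92414 mcg
Stage 2: 4 mL/hr × 8.5 hr = 34 mL → 34 mL × 12.27586 mcg/mL = 417.3793 mcg
Stage 3: 14.2 mL/hr × 8.3 hr = 117.86 mL → 117.86 mL × 12.27586 mcg/mL = 1446.833 mcg
Total = 58.92414 + 417.3793 + 1446.833 = 1923.137 mcg = 1.923137 mg

1.92 mg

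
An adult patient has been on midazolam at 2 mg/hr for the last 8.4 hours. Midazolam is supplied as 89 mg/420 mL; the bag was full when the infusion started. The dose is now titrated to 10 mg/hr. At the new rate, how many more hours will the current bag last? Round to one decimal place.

Initial rate:
Concentration = 89 mg ÷ 420 mL = 0.2119048 mg/mL
Rate = 2 mg/hr ÷ 0.2119048 mg/mL = 9.438202 mL/hr
Volume infused so far = 9.438202 mL/hr × 8.4 hr = 79.2809 mL
Volume remaining = 420 − 79.2809 = 340.7191 mL
New rate:
Rate = 10 mg/hr ÷ 0.2119048 mg/mL = 47.19101 mL/hr
Time remaining = 340.7191 mL ÷ 47.19101 mL/hr = 7.22 hr

7.2 hours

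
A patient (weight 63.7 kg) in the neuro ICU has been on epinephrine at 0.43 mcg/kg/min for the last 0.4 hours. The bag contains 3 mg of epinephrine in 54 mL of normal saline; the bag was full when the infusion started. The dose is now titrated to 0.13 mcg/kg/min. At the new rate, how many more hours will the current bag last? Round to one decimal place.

Initial rate:
Dose = 0.43 mcg/kg/min × 63.7 kg = 27.391 mcg/min
27.391 mcg/min × 60 min/hr = 1643.46 mcg/hr
Concentration = 3 mg ÷ 54 mL = 0.05555556 mg/mL = 55.55556 mcg/mL
Rate = 1643.46 mcg/hr ÷ 55.55556 mcg/mL = 29.58228 mL/hr
Volume infused so far = 29.58228 mL/hr × 0.4 hr = 11.83291 mL
Volume remaining = 54 − 11.83291 = 42.16709 mL
New rate:
Dose = 0.13 mcg/kg/min × 63.7 kg = 8.281 mcg/min
8.281 mcg/min × 60 min/hr = 496.86 mcg/hr
Rate = 496.86 mcg/hr ÷ 55.55556 mcg/mL = 8.94348 mL/hr
Time remaining = 42.16709 mL ÷ 8.94348 mL/hr = 4.714841 hr

4.7 hours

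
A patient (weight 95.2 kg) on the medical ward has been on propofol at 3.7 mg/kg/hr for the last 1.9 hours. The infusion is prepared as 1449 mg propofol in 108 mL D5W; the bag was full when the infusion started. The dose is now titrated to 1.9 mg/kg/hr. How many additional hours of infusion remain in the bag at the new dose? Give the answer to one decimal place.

4.3 hours

Initial rate:
Dose = 3.7 mg/kg/hr × 95.2 kg = 352.24 mg/hr
Concentration = 1449 mg ÷ 108 mL = 13.41667 mg/mL
Rate = 352.24 mg/hr ÷ 13.41667 mg/mL = 26.25391 mL/hr
Volume infused so far = 26.25391 mL/hr × 1.9 hr = 49.88243 mL
Volume remaining = 108 − 49.88243 = 58.11757 mL
New rate:
Dose = 1.9 mg/kg/hr × 95.2 kg = 180.88 mg/hr
Rate = 180.88 mg/hr ÷ 13.41667 mg/mL = 13.48174 mL/hr
Time remaining = 58.11757 mL ÷ 13.48174 mL/hr = 4.310836 hr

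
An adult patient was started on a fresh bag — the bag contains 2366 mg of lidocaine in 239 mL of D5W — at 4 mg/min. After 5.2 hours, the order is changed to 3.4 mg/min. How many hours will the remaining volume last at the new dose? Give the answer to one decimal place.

Initial rate:
4 mg/min × 60 min/hr = 240 mg/hr
Concentration = 2366 mg ÷ 239 mL = 9.899582 mg/mL
Rate = 240 mg/hr ÷ 9.899582 mg/mL = 24.24345 mL/hr
Volume infused so far = 24.24345 mL/hr × 5.2 hr = 126.0659 mL
Volume remaining = 239 − 126.0659 = 112.9341 mL
New rate:
3.4 mg/min × 60 min/hr = 204 mg/hr
Rate = 204 mg/hr ÷ 9.899582 mg/mL = 20.60693 mL/hr
Time remaining = 112.9341 mL ÷ 20.60693 mL/hr = 5.480392 hr

5.5 hours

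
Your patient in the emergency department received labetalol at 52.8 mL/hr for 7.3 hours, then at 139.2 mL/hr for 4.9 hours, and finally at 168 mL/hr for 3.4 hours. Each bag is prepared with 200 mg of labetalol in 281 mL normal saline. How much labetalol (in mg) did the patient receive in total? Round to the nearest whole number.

1166 mg

Concentration = 200 mg ÷ 281 mL = 0.7117438 mg/mL
Stage 1: 52.8 mL/hr × 7.3 hr = 385.44 mL → 385.44 mL × 0.7117438 mg/mL = 274.3345 mg
Stage 2: 139.2 mL/hr × 4.9 hr = 682.08 mL → 682.08 mL × 0.7117438 mg/mL = 485.4662 mg
Stage 3: 168 mL/hr × 3.4 hr = 571.2 mL → 571.2 mL × 0.7117438 mg/mL = 406.548 mg
Total = 274.3345 + 485.4662 + 406.548 = 1166.349 mg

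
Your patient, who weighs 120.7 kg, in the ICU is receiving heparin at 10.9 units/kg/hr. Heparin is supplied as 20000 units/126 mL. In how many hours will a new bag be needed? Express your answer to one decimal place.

Dose = 10.9 units/kg/hr × 120.7 kg = 1315.63 units/hr
Concentration = 20000 units ÷ 126 mL = 158.7302 units/mL
Rate = 1315.63 units/hr ÷ 158.7302 units/mL = 8.288469 mL/hr
Duration = 126 mL ÷ 8.288469 mL/hr = 15.20184 hr

15.2 hours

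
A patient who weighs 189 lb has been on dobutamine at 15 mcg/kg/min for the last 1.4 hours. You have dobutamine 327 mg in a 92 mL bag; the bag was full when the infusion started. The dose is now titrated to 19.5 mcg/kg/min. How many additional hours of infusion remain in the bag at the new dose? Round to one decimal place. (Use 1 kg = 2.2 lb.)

Initial rate:
Weight = 189 lb ÷ 2.2 lb/kg = 85.90909 kg
Dose = 15 mcg/kg/min × 85.90909 kg = 1288.636 mcg/min
1288.636 mcg/min × 60 min/hr = 77318.18 mcg/hr
Concentration = 327 mg ÷ 92 mL = 3.554348 mg/mL = 3554.348 mcg/mL
Rate = 77318.18 mcg/hr ÷ 3554.348 mcg/mL = 21.75313 mL/hr
Volume infused so far = 21.75313 mL/hr × 1.4 hr = 30.45438 mL
Volume remaining = 92 − 30.45438 = 61.54562 mL
New rate:
Dose = 19.5 mcg/kg/min × 85.90909 kg = 1675.227 mcg/min
1675.227 mcg/min × 60 min/hr = 100513.6 mcg/hr
Rate = 100513.6 mcg/hr ÷ 3554.348 mcg/mL = 28.27907 mL/hr
Time remaining = 61.54562 mL ÷ 28.27907 mL/hr = 2.176367 hr

2.2 hours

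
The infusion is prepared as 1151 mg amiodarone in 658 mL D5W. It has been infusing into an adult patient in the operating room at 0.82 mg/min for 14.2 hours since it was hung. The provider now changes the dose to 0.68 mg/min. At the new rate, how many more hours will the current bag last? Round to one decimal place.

Initial rate:
0.82 mg/min × 60 min/hr = 49.2 mg/hr
Concentration = 1151 mg ÷ 658 mL = 1.74924 mg/mL
Rate = 49.2 mg/hr ÷ 1.74924 mg/mL = 28.1265 mL/hr
Volume infused so far = 28.1265 mL/hr × 14.2 hr = 399.3963 mL
Volume remaining = 658 − 399.3963 = 258.6037 mL
New rate:
0.68 mg/min × 60 min/hr = 40.8 mg/hr
Rate = 40.8 mg/hr ÷ 1.74924 mg/mL = 23.32441 mL/hr
Time remaining = 258.6037 mL ÷ 23.32441 mL/hr = 11.08725 hr

11.1 hours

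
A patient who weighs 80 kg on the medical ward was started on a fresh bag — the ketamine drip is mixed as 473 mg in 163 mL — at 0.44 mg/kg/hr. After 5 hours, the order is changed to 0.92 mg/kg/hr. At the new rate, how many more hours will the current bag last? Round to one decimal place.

Initial rate:
Dose = 0.44 mg/kg/hr × 80 kg = 35.2 mg/hr
Concentration = 473 mg ÷ 163 mL = 2.90184 mg/mL
Rate = 35.2 mg/hr ÷ 2.90184 mg/mL = 12.13023 mL/hr
Volume infused so far = 12.13023 mL/hr × 5 hr = 60.65116 mL
Volume remaining = 163 − 60.65116 = 102.3488 mL
New rate:
Dose = 0.92 mg/kg/hr × 80 kg = 73.6 mg/hr
Rate = 73.6 mg/hr ÷ 2.90184 mg/mL = 25.36321 mL/hr
Time remaining = 102.3488 mL ÷ 25.36321 mL/hr = 4.035326 hr

4.0 hours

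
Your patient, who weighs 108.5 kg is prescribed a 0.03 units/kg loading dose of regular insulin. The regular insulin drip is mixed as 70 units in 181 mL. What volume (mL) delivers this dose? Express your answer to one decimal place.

Dose = 0.03 units/kg × 108.5 kg = 3.255 units
Concentration = 70 units ÷ 181 mL = 0.3867403 units/mL
Volume = 3.255 units ÷ 0.3867403 units/mL = 8.4165 mL

8.4 mL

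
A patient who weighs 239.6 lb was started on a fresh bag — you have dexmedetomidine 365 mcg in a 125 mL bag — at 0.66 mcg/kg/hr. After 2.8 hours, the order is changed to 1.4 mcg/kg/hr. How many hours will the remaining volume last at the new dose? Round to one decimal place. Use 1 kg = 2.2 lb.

1.1 hours

Initial rate:
Weight = 239.6 lb ÷ 2.2 lb/kg = 108.9091 kg
Dose = 0.66 mcg/kg/hr × 108.9091 kg = 71.88 mcg/hr
Concentration = 365 mcg ÷ 125 mL = 2.92 mcg/mL
Rate = 71.88 mcg/hr ÷ 2.92 mcg/mL = 24.61644 mL/hr
Volume infused so far = 24.61644 mL/hr × 2.8 hr = 68.92603 mL
Volume remaining = 125 − 68.92603 = 56.07397 mL
New rate:
Dose = 1.4 mcg/kg/hr × 108.9091 kg = 152.4727 mcg/hr
Rate = 152.4727 mcg/hr ÷ 2.92 mcg/mL = 52.21669 mL/hr
Time remaining = 56.07397 mL ÷ 52.21669 mL/hr = 1.073871 hr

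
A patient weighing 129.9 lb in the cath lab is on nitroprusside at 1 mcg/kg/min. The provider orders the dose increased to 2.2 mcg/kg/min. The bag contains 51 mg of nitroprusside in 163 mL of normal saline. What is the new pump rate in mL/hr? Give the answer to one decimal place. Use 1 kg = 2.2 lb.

Weight = 129.9 lb ÷ 2.2 lb/kg = 59.04545 kg
Dose = 2.2 mcg/kg/min × 59.04545 kg = 129.9 mcg/min
129.9 mcg/min × 60 min/hr = 7794 mcg/hr
Concentration = 51 mg ÷ 163 mL = 0.3128834 mg/mL = 312.8834 mcg/mL
Rate = 7794 mcg/hr ÷ 312.8834 mcg/mL = 24.91024 mL/hr

24.9 mL/hr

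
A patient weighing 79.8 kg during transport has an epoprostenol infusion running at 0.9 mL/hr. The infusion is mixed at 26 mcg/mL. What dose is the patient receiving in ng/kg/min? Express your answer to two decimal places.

4.89 ng/kg/min

Concentration = 26 mcg/mL = 26000 ng/mL
Drug rate = 0.9 mL/hr × 26000 ng/mL = 23400 ng/hr
23400 ng/hr ÷ 60 min/hr = 390 ng/min
390 ng/min ÷ 79.8 kg = 4.887218 ng/kg/min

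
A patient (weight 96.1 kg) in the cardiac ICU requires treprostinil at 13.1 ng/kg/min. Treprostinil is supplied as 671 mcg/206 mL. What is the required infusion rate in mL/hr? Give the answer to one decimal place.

23.2 mL/hr

Dose = 13.1 ng/kg/min × 96.1 kg = 1258.91 ng/min
1258.91 ng/min × 60 min/hr = 75534.6 ng/hr
Concentration = 671 mcg ÷ 206 mL = 3.257282 mcg/mL = 3257.282 ng/mL
Rate = 75534.6 ng/hr ÷ 3257.282 ng/mL = 23.18946 mL/hr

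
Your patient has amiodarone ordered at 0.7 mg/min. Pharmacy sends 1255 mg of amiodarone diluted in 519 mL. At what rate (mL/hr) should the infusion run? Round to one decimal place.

17.4 mL/hr

0.7 mg/min × 60 min/hr = 42 mg/hr
Concentration = 1255 mg ÷ 519 mL = 2.418112 mg/mL
Rate = 42 mg/hr ÷ 2.418112 mg/mL = 17.36892 mL/hr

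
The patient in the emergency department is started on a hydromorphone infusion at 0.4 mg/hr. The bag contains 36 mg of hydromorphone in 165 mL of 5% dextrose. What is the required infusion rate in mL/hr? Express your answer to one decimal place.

Concentration = 36 mg ÷ 165 mL = 0.2181818 mg/mL
Rate = 0.4 mg/hr ÷ 0.2181818 mg/mL = 1.833333 mL/hr

1.8 mL/hr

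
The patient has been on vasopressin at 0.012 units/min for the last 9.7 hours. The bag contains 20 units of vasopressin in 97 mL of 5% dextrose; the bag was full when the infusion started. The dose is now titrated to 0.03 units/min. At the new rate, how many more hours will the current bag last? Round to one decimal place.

7.2 hours

Initial rate:
0.012 units/min × 60 min/hr = 0.72 units/hr
Concentration = 20 units ÷ 97 mL = 0.2061856 units/mL
Rate = 0.72 units/hr ÷ 0.2061856 units/mL = 3.492 mL/hr
Volume infused so far = 3.492 mL/hr × 9.7 hr = 33.8724 mL
Volume remaining = 97 − 33.8724 = 63.1276 mL
New rate:
0.03 units/min × 60 min/hr = 1.8 units/hr
Rate = 1.8 units/hr ÷ 0.2061856 units/mL = 8.73 mL/hr
Time remaining = 63.1276 mL ÷ 8.73 mL/hr = 7.231111 hr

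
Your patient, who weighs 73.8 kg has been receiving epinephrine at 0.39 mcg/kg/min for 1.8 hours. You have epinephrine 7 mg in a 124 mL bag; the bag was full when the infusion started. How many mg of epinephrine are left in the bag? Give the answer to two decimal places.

3.89 mg

Dose = 0.39 mcg/kg/min × 73.8 kg = 28.782 mcg/min
28.782 mcg/min × 60 min/hr = 1726.92 mcg/hr
Concentration = 7 mg ÷ 124 mL = 0.05645161 mg/mL = 56.45161 mcg/mL
Rate = 1726.92 mcg/hr ÷ 56.45161 mcg/mL = 30.59115 mL/hr
Volume infused = 30.59115 mL/hr × 1.8 hr = 55.06408 mL
Volume remaining = 124 − 55.06408 = 68.93592 mL
Drug remaining = 68.93592 mL × 56.45161 mcg/mL = 3891.544 mcg = 3.891544 mg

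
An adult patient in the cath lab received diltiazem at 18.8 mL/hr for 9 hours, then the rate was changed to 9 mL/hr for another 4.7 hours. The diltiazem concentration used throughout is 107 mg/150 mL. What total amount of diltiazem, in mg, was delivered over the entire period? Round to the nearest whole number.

Concentration = 107 mg ÷ 150 mL = 0.7133333 mg/mL
Stage 1: 18.8 mL/hr × 9 hr = 169.2 mL → 169.2 mL × 0.7133333 mg/mL = 120.696 mg
Stage 2: 9 mL/hr × 4.7 hr = 42.3 mL → 42.3 mL × 0.7133333 mg/mL = 30.174 mg
Total = 120.696 + 30.174 = 150.87 mg

151 mg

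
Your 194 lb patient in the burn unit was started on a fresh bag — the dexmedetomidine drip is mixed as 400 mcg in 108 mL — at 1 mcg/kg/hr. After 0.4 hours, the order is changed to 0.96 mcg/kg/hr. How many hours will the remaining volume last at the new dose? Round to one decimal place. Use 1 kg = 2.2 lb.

4.3 hours

Initial rate:
Weight = 194 lb ÷ 2.2 lb/kg = 88.18182 kg
Dose = 1 mcg/kg/hr × 88.18182 kg = 88.18182 mcg/hr
Concentration = 400 mcg ÷ 108 mL = 3.703704 mcg/mL
Rate = 88.18182 mcg/hr ÷ 3.703704 mcg/mL = 23.80909 mL/hr
Volume infused so far = 23.80909 mL/hr × 0.4 hr = 9.523636 mL
Volume remaining = 108 − 9.523636 = 98.47636 mL
New rate:
Dose = 0.96 mcg/kg/hr × 88.18182 kg = 84.65455 mcg/hr
Rate = 84.65455 mcg/hr ÷ 3.703704 mcg/mL = 22.85673 mL/hr
Time remaining = 98.47636 mL ÷ 22.85673 mL/hr = 4.308419 hr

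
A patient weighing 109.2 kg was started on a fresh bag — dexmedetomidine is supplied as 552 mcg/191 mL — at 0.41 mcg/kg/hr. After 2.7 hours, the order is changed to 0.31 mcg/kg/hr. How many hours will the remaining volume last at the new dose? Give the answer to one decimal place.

Initial rate:
Dose = 0.41 mcg/kg/hr × 109.2 kg = 44.772 mcg/hr
Concentration = 552 mcg ÷ 191 mL = 2.890052 mcg/mL
Rate = 44.772 mcg/hr ÷ 2.890052 mcg/mL = 15.49176 mL/hr
Volume infused so far = 15.49176 mL/hr × 2.7 hr = 41.82775 mL
Volume remaining = 191 − 41.82775 = 149.1722 mL
New rate:
Dose = 0.31 mcg/kg/hr × 109.2 kg = 33.852 mcg/hr
Rate = 33.852 mcg/hr ÷ 2.890052 mcg/mL = 11.71328 mL/hr
Time remaining = 149.1722 mL ÷ 11.71328 mL/hr = 12.73531 hr

12.7 hours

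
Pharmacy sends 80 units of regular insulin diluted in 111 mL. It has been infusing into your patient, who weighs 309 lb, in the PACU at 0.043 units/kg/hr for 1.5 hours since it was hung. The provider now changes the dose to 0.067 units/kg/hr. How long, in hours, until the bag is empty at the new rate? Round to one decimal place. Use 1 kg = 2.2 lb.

7.5 hours

Initial rate:
Weight = 309 lb ÷ 2.2 lb/kg = 140.4545 kg
Dose = 0.043 units/kg/hr × 140.4545 kg = 6.039545 units/hr
Concentration = 80 units ÷ 111 mL = 0.7207207 units/mL
Rate = 6.039545 units/hr ÷ 0.7207207 units/mL = 8.379869 mL/hr
Volume infused so far = 8.379869 mL/hr × 1.5 hr = 12.5698 mL
Volume remaining = 111 − 12.5698 = 98.4302 mL
New rate:
Dose = 0.067 units/kg/hr × 140.4545 kg = 9.410455 units/hr
Rate = 9.410455 units/hr ÷ 0.7207207 units/mL = 13.05701 mL/hr
Time remaining = 98.4302 mL ÷ 13.05701 mL/hr = 7.538497 hr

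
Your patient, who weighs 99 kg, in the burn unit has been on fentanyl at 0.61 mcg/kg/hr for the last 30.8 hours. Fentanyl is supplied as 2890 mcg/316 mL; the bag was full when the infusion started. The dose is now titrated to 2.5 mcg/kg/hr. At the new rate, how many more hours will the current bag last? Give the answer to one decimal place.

Initial rate:
Dose = 0.61 mcg/kg/hr × 99 kg = 60.39 mcg/hr
Concentration = 2890 mcg ÷ 316 mL = 9.14557 mcg/mL
Rate = 60.39 mcg/hr ÷ 9.14557 mcg/mL = 6.603197 mL/hr
Volume infused so far = 6.603197 mL/hr × 30.8 hr = 203.3785 mL
Volume remaining = 316 − 203.3785 = 112.6215 mL
New rate:
Dose = 2.5 mcg/kg/hr × 99 kg = 247.5 mcg/hr
Rate = 247.5 mcg/hr ÷ 9.14557 mcg/mL = 27.06228 mL/hr
Time remaining = 112.6215 mL ÷ 27.06228 mL/hr = 4.161568 hr

4.2 hours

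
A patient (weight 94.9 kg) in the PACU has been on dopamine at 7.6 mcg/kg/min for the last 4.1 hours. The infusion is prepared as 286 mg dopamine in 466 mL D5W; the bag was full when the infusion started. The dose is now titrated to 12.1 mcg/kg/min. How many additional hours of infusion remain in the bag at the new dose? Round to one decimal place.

Initial rate:
Dose = 7.6 mcg/kg/min × 94.9 kg = 721.24 mcg/min
721.24 mcg/min × 60 min/hr = 43274.4 mcg/hr
Concentration = 286 mg ÷ 466 mL = 0.6137339 mg/mL = 613.7339 mcg/mL
Rate = 43274.4 mcg/hr ÷ 613.7339 mcg/mL = 70.51004 mL/hr
Volume infused so far = 70.51004 mL/hr × 4.1 hr = 289.0911 mL
Volume remaining = 466 − 289.0911 = 176.9089 mL
New rate:
Dose = 12.1 mcg/kg/min × 94.9 kg = 1148.29 mcg/min
1148.29 mcg/min × 60 min/hr = 68897.4 mcg/hr
Rate = 68897.4 mcg/hr ÷ 613.7339 mcg/mL = 112.2594 mL/hr
Time remaining = 176.9089 mL ÷ 112.2594 mL/hr = 1.575893 hr

1.6 hours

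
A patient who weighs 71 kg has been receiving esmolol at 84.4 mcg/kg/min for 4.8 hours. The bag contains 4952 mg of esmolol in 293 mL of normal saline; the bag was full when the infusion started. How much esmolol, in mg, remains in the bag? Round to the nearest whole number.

3226 mg

Dose = 84.4 mcg/kg/min × 71 kg = 5992.4 mcg/min
5992.4 mcg/min × 60 min/hr = 359544 mcg/hr
Concentration = 4952 mg ÷ 293 mL = 16.90102 mg/mL = 16901.02 mcg/mL
Rate = 359544 mcg/hr ÷ 16901.02 mcg/mL = 21.2735 mL/hr
Volume infused = 21.2735 mL/hr × 4.8 hr = 102.1128 mL
Volume remaining = 293 − 102.1128 = 190.8872 mL
Drug remaining = 190.8872 mL × 16901.02 mcg/mL = 3226189 mcg = 3226.189 mg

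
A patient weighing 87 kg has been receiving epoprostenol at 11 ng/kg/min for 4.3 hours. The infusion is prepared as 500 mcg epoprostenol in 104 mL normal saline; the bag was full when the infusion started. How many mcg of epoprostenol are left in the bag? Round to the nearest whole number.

Dose = 11 ng/kg/min × 87 kg = 957 ng/min
957 ng/min × 60 min/hr = 57420 ng/hr
Concentration = 500 mcg ÷ 104 mL = 4.807692 mcg/mL = 4807.692 ng/mL
Rate = 57420 ng/hr ÷ 4807.692 ng/mL = 11.94336 mL/hr
Volume infused = 11.94336 mL/hr × 4.3 hr = 51.35645 mL
Volume remaining = 104 − 51.35645 = 52.64355 mL
Drug remaining = 52.64355 mL × 4807.692 ng/mL = 253094 ng = 253.094 mcg

253 mcg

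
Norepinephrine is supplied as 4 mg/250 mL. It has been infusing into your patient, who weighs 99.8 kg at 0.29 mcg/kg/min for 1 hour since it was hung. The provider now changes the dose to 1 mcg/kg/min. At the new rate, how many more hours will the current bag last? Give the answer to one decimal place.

0.4 hours

Initial rate:
Dose = 0.29 mcg/kg/min × 99.8 kg = 28.942 mcg/min
28.942 mcg/min × 60 min/hr = 1736.52 mcg/hr
Concentration = 4 mg ÷ 250 mL = 0.016 mg/mL = 16 mcg/mL
Rate = 1736.52 mcg/hr ÷ 16 mcg/mL = 108.5325 mL/hr
Volume infused so far = 108.5325 mL/hr × 1 hr = 108.5325 mL
Volume remaining = 250 − 108.5325 = 141.4675 mL
New rate:
Dose = 1 mcg/kg/min × 99.8 kg = 99.8 mcg/min
99.8 mcg/min × 60 min/hr = 5988 mcg/hr
Rate = 5988 mcg/hr ÷ 16 mcg/mL = 374.25 mL/hr
Time remaining = 141.4675 mL ÷ 374.25 mL/hr = 0.3780027 hr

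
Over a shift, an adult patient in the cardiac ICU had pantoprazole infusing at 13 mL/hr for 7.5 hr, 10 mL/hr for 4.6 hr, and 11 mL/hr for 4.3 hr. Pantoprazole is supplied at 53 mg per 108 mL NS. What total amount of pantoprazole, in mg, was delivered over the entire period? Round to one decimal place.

93.6 mg

Concentration = 53 mg ÷ 108 mL = 0.4907407 mg/mL
Stage 1: 13 mL/hr × 7.5 hr = 97.5 mL → 97.5 mL × 0.4907407 mg/mL = 47.84722 mg
Stage 2: 10 mL/hr × 4.6 hr = 46 mL → 46 mL × 0.4907407 mg/mL = 22.57407 mg
Stage 3: 11 mL/hr × 4.3 hr = 47.3 mL → 47.3 mL × 0.4907407 mg/mL = 23.21204 mg
Total = 47.84722 + 22.57407 + 23.21204 = 93.63333 mg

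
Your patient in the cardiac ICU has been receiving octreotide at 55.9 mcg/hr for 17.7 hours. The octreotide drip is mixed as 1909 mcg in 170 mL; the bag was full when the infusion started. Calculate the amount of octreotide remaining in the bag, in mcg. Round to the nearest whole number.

Concentration = 1909 mcg ÷ 170 mL = 11.22941 mcg/mL
Rate = 55.9 mcg/hr ÷ 11.22941 mcg/mL = 4.977999 mL/hr
Volume infused = 4.977999 mL/hr × 17.7 hr = 88.11058 mL
Volume remaining = 170 − 88.11058 = 81.88942 mL
Drug remaining = 81.88942 mL × 11.22941 mcg/mL = 919.57 mcg

920 mcg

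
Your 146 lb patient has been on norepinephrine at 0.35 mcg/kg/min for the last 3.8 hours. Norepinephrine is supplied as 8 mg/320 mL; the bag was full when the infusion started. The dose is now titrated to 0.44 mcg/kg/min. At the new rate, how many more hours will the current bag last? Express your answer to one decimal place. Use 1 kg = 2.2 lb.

1.5 hours

Initial rate:
Weight = 146 lb ÷ 2.2 lb/kg = 66.36364 kg
Dose = 0.35 mcg/kg/min × 66.36364 kg = 23.22727 mcg/min
23.22727 mcg/min × 60 min/hr = 1393.636 mcg/hr
Concentration = 8 mg ÷ 320 mL = 0.025 mg/mL = 25 mcg/mL
Rate = 1393.636 mcg/hr ÷ 25 mcg/mL = 55.74545 mL/hr
Volume infused so far = 55.74545 mL/hr × 3.8 hr = 211.8327 mL
Volume remaining = 320 − 211.8327 = 108.1673 mL
New rate:
Dose = 0.44 mcg/kg/min × 66.36364 kg = 29.2 mcg/min
29.2 mcg/min × 60 min/hr = 1752 mcg/hr
Rate = 1752 mcg/hr ÷ 25 mcg/mL = 70.08 mL/hr
Time remaining = 108.1673 mL ÷ 70.08 mL/hr = 1.543483 hr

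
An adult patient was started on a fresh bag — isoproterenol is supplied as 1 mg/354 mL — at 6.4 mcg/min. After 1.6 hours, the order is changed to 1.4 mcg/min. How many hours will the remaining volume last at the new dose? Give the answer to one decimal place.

4.6 hours

Initial rate:
6.4 mcg/min × 60 min/hr = 384 mcg/hr
Concentration = 1 mg ÷ 354 mL = 0.002824859 mg/mL = 2.824859 mcg/mL
Rate = 384 mcg/hr ÷ 2.824859 mcg/mL = 135.936 mL/hr
Volume infused so far = 135.936 mL/hr × 1.6 hr = 217.4976 mL
Volume remaining = 354 − 217.4976 = 136.5024 mL
New rate:
1.4 mcg/min × 60 min/hr = 84 mcg/hr
Rate = 84 mcg/hr ÷ 2.824859 mcg/mL = 29.736 mL/hr
Time remaining = 136.5024 mL ÷ 29.736 mL/hr = 4.590476 hr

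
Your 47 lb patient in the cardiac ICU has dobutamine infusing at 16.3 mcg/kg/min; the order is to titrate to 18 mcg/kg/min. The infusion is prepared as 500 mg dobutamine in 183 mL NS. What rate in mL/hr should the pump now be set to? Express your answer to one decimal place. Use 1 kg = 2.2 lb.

Weight = 47 lb ÷ 2.2 lb/kg = 21.36364 kg
Dose = 18 mcg/kg/min × 21.36364 kg = 384.5455 mcg/min
384.5455 mcg/min × 60 min/hr = 23072.73 mcg/hr
Concentration = 500 mg ÷ 183 mL = 2.73224 mg/mL = 2732.24 mcg/mL
Rate = 23072.73 mcg/hr ÷ 2732.24 mcg/mL = 8.444618 mL/hr

8.4 mL/hr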